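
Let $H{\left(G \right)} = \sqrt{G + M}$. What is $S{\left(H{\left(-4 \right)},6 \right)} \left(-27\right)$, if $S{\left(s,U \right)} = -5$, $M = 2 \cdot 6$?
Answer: $135$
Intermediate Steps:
$M = 12$
$H{\left(G \right)} = \sqrt{12 + G}$ ($H{\left(G \right)} = \sqrt{G + 12} = \sqrt{12 + G}$)
$S{\left(H{\left(-4 \right)},6 \right)} \left(-27\right) = \left(-5\right) \left(-27\right) = 135$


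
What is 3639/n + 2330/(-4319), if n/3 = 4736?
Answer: -5795933/20454784 ≈ -0.28335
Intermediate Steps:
n = 14208 (n = 3*4736 = 14208)
3639/n + 2330/(-4319) = 3639/14208 + 2330/(-4319) = 3639*(1/14208) + 2330*(-1/4319) = 1213/4736 - 2330/4319 = -5795933/20454784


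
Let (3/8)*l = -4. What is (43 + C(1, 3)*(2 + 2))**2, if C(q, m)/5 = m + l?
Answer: 109561/9 ≈ 12173.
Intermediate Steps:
l = -32/3 (l = (8/3)*(-4) = -32/3 ≈ -10.667)
C(q, m) = -160/3 + 5*m (C(q, m) = 5*(m - 32/3) = 5*(-32/3 + m) = -160/3 + 5*m)
(43 + C(1, 3)*(2 + 2))**2 = (43 + (-160/3 + 5*3)*(2 + 2))**2 = (43 + (-160/3 + 15)*4)**2 = (43 - 115/3*4)**2 = (43 - 460/3)**2 = (-331/3)**2 = 109561/9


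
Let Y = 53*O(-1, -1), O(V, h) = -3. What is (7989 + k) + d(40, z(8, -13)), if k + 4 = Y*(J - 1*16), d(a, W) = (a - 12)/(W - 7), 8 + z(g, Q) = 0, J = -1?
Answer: 160292/15 ≈ 10686.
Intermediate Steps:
z(g, Q) = -8 (z(g, Q) = -8 + 0 = -8)
d(a, W) = (-12 + a)/(-7 + W)
Y = -159 (Y = 53*(-3) = -159)
k = 2699 (k = -4 - 159*(-1 - 1*16) = -4 - 159*(-1 - 16) = -4 - 159*(-17) = -4 + 2703 = 2699)
(7989 + k) + d(40, z(8, -13)) = (7989 + 2699) + (-12 + 40)/(-7 - 8) = 10688 + 28/(-15) = 10688 - 1/15*28 = 10688 - 28/15 = 160292/15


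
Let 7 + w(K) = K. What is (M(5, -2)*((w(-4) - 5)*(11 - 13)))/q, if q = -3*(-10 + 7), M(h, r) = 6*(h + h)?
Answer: 640/3 ≈ 213.33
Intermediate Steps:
w(K) = -7 + K
M(h, r) = 12*h (M(h, r) = 6*(2*h) = 12*h)
q = 9 (q = -3*(-3) = 9)
(M(5, -2)*((w(-4) - 5)*(11 - 13)))/q = ((12*5)*(((-7 - 4) - 5)*(11 - 13)))/9 = (60*((-11 - 5)*(-2)))*(⅑) = (60*(-16*(-2)))*(⅑) = (60*32)*(⅑) = 1920*(⅑) = 640/3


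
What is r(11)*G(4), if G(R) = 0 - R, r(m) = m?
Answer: -44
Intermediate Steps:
G(R) = -R
r(11)*G(4) = 11*(-1*4) = 11*(-4) = -44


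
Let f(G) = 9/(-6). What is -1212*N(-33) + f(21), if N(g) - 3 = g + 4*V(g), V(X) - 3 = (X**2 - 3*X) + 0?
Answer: -11475219/2 ≈ -5.7376e+6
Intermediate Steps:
V(X) = 3 + X**2 - 3*X (V(X) = 3 + ((X**2 - 3*X) + 0) = 3 + (X**2 - 3*X) = 3 + X**2 - 3*X)
N(g) = 15 - 11*g + 4*g**2 (N(g) = 3 + (g + 4*(3 + g**2 - 3*g)) = 3 + (g + (12 - 12*g + 4*g**2)) = 3 + (12 - 11*g + 4*g**2) = 15 - 11*g + 4*g**2)
f(G) = -3/2 (f(G) = 9*(-1/6) = -3/2)
-1212*N(-33) + f(21) = -1212*(15 - 11*(-33) + 4*(-33)**2) - 3/2 = -1212*(15 + 363 + 4*1089) - 3/2 = -1212*(15 + 363 + 4356) - 3/2 = -1212*4734 - 3/2 = -5737608 - 3/2 = -11475219/2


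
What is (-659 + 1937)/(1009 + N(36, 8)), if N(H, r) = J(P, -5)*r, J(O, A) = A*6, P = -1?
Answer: 1278/769 ≈ 1.6619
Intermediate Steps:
J(O, A) = 6*A
N(H, r) = -30*r (N(H, r) = (6*(-5))*r = -30*r)
(-659 + 1937)/(1009 + N(36, 8)) = (-659 + 1937)/(1009 - 30*8) = 1278/(1009 - 240) = 1278/769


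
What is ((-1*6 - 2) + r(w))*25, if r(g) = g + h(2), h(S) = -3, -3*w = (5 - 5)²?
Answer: -275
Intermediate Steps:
w = 0 (w = -(5 - 5)²/3 = -⅓*0² = -⅓*0 = 0)
r(g) = -3 + g (r(g) = g - 3 = -3 + g)
((-1*6 - 2) + r(w))*25 = ((-1*6 - 2) + (-3 + 0))*25 = ((-6 - 2) - 3)*25 = (-8 - 3)*25 = -11*25 = -275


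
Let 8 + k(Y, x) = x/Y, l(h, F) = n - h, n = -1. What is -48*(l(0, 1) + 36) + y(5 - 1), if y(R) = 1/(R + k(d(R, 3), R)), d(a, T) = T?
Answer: -13443/8 ≈ -1680.4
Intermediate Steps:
l(h, F) = -1 - h
k(Y, x) = -8 + x/Y
y(R) = 1/(-8 + 4*R/3) (y(R) = 1/(R + (-8 + R/3)) = 1/(-8 + 4*R/3))
-48*(l(0, 1) + 36) + y(5 - 1) = -48*((-1 - 1*0) + 36) + 3/(4*(-6 + (5 - 1))) = -48*((-1 + 0) + 36) + 3/(4*(-6 + 4)) = -48*(-1 + 36) + (¾)/(-2) = -48*35 + (¾)*(-½) = -1680 - 3/8 = -13443/8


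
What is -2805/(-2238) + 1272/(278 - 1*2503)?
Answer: 1131463/1659850 ≈ 0.68167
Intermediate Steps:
-2805/(-2238) + 1272/(278 - 1*2503) = -2805*(-1/2238) + 1272/(278 - 2503) = 935/746 + 1272/(-2225) = 935/746 + 1272*(-1/2225) = 935/746 - 1272/2225 = 1131463/1659850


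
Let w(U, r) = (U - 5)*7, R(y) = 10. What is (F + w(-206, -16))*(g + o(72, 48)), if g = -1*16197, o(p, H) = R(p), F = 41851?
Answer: -653533938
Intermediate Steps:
o(p, H) = 10
w(U, r) = -35 + 7*U (w(U, r) = (-5 + U)*7 = -35 + 7*U)
g = -16197
(F + w(-206, -16))*(g + o(72, 48)) = (41851 + (-35 + 7*(-206)))*(-16197 + 10) = (41851 + (-35 - 1442))*(-16187) = (41851 - 1477)*(-16187) = 40374*(-16187) = -653533938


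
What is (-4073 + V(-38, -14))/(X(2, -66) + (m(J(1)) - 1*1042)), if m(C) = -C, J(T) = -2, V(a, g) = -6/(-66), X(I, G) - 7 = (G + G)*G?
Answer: -44802/84469 ≈ -0.53040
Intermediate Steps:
X(I, G) = 7 + 2*G² (X(I, G) = 7 + (G + G)*G = 7 + (2*G)*G = 7 + 2*G²)
V(a, g) = 1/11 (V(a, g) = -6*(-1/66) = 1/11)
(-4073 + V(-38, -14))/(X(2, -66) + (m(J(1)) - 1*1042)) = (-4073 + 1/11)/((7 + 2*(-66)²) + (-1*(-2) - 1*1042)) = -44802/(11*((7 + 2*4356) + (2 - 1042))) = -44802/(11*((7 + 8712) - 1040)) = -44802/(11*(8719 - 1040)) = -44802/11/7679 = -44802/11*1/7679 = -44802/84469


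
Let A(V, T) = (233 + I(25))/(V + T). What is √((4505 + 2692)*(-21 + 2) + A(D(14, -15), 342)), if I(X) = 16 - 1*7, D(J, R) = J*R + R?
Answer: I*√207982957/39 ≈ 369.79*I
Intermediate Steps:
D(J, R) = R + J*R
I(X) = 9 (I(X) = 16 - 7 = 9)
A(V, T) = 242/(T + V) (A(V, T) = (233 + 9)/(V + T) = 242/(T + V))
√((4505 + 2692)*(-21 + 2) + A(D(14, -15), 342)) = √((4505 + 2692)*(-21 + 2) + 242/(342 - 15*(1 + 14))) = √(7197*(-19) + 242/(342 - 15*15)) = √(-136743 + 242/(342 - 225)) = √(-136743 + 242/117) = √(-15998689/117) = I*√207982957/39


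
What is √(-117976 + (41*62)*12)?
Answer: 4*I*√5467 ≈ 295.76*I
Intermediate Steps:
√(-117976 + (41*62)*12) = √(-117976 + 2542*12) = √(-117976 + 30504) = √(-87472) = 4*I*√5467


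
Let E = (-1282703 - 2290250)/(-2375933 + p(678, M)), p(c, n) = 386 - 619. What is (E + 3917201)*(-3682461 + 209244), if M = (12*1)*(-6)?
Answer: -32328437802578624223/2376166 ≈ -1.3605e+13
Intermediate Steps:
M = -72 (M = 12*(-6) = -72)
p(c, n) = -233
E = 3572953/2376166 (E = (-1282703 - 2290250)/(-2375933 - 233) = -3572953/(-2376166) = -3572953*(-1/2376166) = 3572953/2376166 ≈ 1.5037)
(E + 3917201)*(-3682461 + 209244) = (3572953/2376166 + 3917201)*(-3682461 + 209244) = (9307923404319/2376166)*(-3473217) = -32328437802578624223/2376166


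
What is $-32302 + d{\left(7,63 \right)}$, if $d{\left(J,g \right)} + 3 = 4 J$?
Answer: $-32277$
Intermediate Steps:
$d{\left(J,g \right)} = -3 + 4 J$
$-32302 + d{\left(7,63 \right)} = -32302 + \left(-3 + 4 \cdot 7\right) = -32302 + \left(-3 + 28\right) = -32302 + 25 = -32277$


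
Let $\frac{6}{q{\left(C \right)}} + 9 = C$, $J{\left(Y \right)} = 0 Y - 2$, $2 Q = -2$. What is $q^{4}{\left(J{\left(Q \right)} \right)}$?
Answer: $\frac{1296}{14641} \approx 0.088519$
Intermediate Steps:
$Q = -1$ ($Q = \frac{1}{2} \left(-2\right) = -1$)
$J{\left(Y \right)} = -2$ ($J{\left(Y \right)} = 0 - 2 = -2$)
$q{\left(C \right)} = \frac{6}{-9 + C}$
$q^{4}{\left(J{\left(Q \right)} \right)} = \left(\frac{6}{-9 - 2}\right)^{4} = \left(\frac{6}{-11}\right)^{4} = \left(6 \left(- \frac{1}{11}\right)\right)^{4} = \left(- \frac{6}{11}\right)^{4} = \frac{1296}{14641}$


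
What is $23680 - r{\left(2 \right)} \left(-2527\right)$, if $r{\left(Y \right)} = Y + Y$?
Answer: $33788$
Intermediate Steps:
$r{\left(Y \right)} = 2 Y$
$23680 - r{\left(2 \right)} \left(-2527\right) = 23680 - 2 \cdot 2 \left(-2527\right) = 23680 - 4 \left(-2527\right) = 23680 - -10108 = 23680 + 10108 = 33788$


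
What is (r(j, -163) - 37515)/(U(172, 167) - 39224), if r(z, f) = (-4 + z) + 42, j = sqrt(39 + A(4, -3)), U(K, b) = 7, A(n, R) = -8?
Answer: 37477/39217 - sqrt(31)/39217 ≈ 0.95549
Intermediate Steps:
j = sqrt(31) (j = sqrt(39 - 8) = sqrt(31) ≈ 5.5678)
r(z, f) = 38 + z
(r(j, -163) - 37515)/(U(172, 167) - 39224) = ((38 + sqrt(31)) - 37515)/(7 - 39224) = (-37477 + sqrt(31))/(-39217) = (-37477 + sqrt(31))*(-1/39217) = 37477/39217 - sqrt(31)/39217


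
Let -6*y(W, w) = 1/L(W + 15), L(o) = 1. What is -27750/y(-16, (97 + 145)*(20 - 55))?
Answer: 166500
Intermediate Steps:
y(W, w) = -1/6 (y(W, w) = -1/6/1 = -1/6*1 = -1/6)
-27750/y(-16, (97 + 145)*(20 - 55)) = -27750/(-1/6) = -27750*(-6) = 166500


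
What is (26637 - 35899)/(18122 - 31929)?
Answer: 9262/13807 ≈ 0.67082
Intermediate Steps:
(26637 - 35899)/(18122 - 31929) = -9262/(-13807) = -9262*(-1/13807) = 9262/13807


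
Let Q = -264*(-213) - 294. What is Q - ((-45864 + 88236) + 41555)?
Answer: -27989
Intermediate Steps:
Q = 55938 (Q = 56232 - 294 = 55938)
Q - ((-45864 + 88236) + 41555) = 55938 - ((-45864 + 88236) + 41555) = 55938 - (42372 + 41555) = 55938 - 1*83927 = 55938 - 83927 = -27989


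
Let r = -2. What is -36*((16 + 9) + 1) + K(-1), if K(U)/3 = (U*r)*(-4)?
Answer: -960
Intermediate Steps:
K(U) = 24*U (K(U) = 3*((U*(-2))*(-4)) = 3*(-2*U*(-4)) = 3*(8*U) = 24*U)
-36*((16 + 9) + 1) + K(-1) = -36*((16 + 9) + 1) + 24*(-1) = -36*(25 + 1) - 24 = -36*26 - 24 = -936 - 24 = -960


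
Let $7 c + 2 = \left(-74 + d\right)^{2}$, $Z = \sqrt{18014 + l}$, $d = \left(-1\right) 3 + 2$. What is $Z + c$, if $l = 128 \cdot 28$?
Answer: $\frac{5623}{7} + \sqrt{21598} \approx 950.25$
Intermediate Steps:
$l = 3584$
$d = -1$ ($d = -3 + 2 = -1$)
$Z = \sqrt{21598}$ ($Z = \sqrt{18014 + 3584} = \sqrt{21598} \approx 146.96$)
$c = \frac{5623}{7}$ ($c = - \frac{2}{7} + \frac{\left(-74 - 1\right)^{2}}{7} = - \frac{2}{7} + \frac{\left(-75\right)^{2}}{7} = - \frac{2}{7} + \frac{1}{7} \cdot 5625 = - \frac{2}{7} + \frac{5625}{7} = \frac{5623}{7} \approx 803.29$)
$Z + c = \sqrt{21598} + \frac{5623}{7} = \frac{5623}{7} + \sqrt{21598}$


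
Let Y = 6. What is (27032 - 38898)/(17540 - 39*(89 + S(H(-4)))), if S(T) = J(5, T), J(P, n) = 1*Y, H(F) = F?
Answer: -11866/13835 ≈ -0.85768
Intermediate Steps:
J(P, n) = 6 (J(P, n) = 1*6 = 6)
S(T) = 6
(27032 - 38898)/(17540 - 39*(89 + S(H(-4)))) = (27032 - 38898)/(17540 - 39*(89 + 6)) = -11866/(17540 - 39*95) = -11866/(17540 - 3705) = -11866/13835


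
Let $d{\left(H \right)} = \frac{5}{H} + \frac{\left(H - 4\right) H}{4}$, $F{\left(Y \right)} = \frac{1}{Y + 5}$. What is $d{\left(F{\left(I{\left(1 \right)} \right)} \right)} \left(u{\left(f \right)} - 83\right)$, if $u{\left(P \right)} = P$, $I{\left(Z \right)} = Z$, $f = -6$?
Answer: $- \frac{382433}{144} \approx -2655.8$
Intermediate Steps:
$F{\left(Y \right)} = \frac{1}{5 + Y}$
$d{\left(H \right)} = \frac{5}{H} + \frac{H \left(-4 + H\right)}{4}$ ($d{\left(H \right)} = \frac{5}{H} + \left(-4 + H\right) H \frac{1}{4} = \frac{5}{H} + H \left(-4 + H\right) \frac{1}{4} = \frac{5}{H} + \frac{H \left(-4 + H\right)}{4}$)
$d{\left(F{\left(I{\left(1 \right)} \right)} \right)} \left(u{\left(f \right)} - 83\right) = \left(- \frac{1}{5 + 1} + \frac{5}{\frac{1}{5 + 1}} + \frac{\left(\frac{1}{5 + 1}\right)^{2}}{4}\right) \left(-6 - 83\right) = \left(- \frac{1}{6} + \frac{5}{\frac{1}{6}} + \frac{\left(\frac{1}{6}\right)^{2}}{4}\right) \left(-89\right) = \left(\left(-1\right) \frac{1}{6} + 5 \frac{1}{\frac{1}{6}} + \frac{1}{4 \cdot 36}\right) \left(-89\right) = \left(- \frac{1}{6} + 5 \cdot 6 + \frac{1}{4} \cdot \frac{1}{36}\right) \left(-89\right) = \left(- \frac{1}{6} + 30 + \frac{1}{144}\right) \left(-89\right) = \frac{4297}{144} \left(-89\right) = - \frac{382433}{144}$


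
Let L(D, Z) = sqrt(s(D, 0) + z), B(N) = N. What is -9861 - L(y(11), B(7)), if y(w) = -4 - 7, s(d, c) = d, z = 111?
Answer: -9871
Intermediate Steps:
y(w) = -11
L(D, Z) = sqrt(111 + D) (L(D, Z) = sqrt(D + 111) = sqrt(111 + D))
-9861 - L(y(11), B(7)) = -9861 - sqrt(111 - 11) = -9861 - sqrt(100) = -9861 - 1*10 = -9861 - 10 = -9871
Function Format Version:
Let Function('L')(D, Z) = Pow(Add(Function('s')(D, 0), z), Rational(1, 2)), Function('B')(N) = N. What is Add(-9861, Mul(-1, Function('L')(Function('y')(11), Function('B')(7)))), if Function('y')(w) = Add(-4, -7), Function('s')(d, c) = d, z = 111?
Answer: -9871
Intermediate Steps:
Function('y')(w) = -11
Function('L')(D, Z) = Pow(Add(111, D), Rational(1, 2)) (Function('L')(D, Z) = Pow(Add(D, 111), Rational(1, 2)) = Pow(Add(111, D), Rational(1, 2)))
Add(-9861, Mul(-1, Function('L')(Function('y')(11), Function('B')(7)))) = Add(-9861, Mul(-1, Pow(Add(111, -11), Rational(1, 2)))) = Add(-9861, Mul(-1, Pow(100, Rational(1, 2)))) = Add(-9861, Mul(-1, 10)) = Add(-9861, -10) = -9871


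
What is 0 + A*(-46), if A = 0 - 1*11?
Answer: 506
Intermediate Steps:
A = -11 (A = 0 - 11 = -11)
0 + A*(-46) = 0 - 11*(-46) = 0 + 506 = 506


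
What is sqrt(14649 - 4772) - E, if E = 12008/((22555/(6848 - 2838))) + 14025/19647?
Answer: -63090683309/29542539 + sqrt(9877) ≈ -2036.2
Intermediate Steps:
E = 63090683309/29542539 (E = 12008/((22555/4010)) + 14025*(1/19647) = 12008/((22555*(1/4010))) + 4675/6549 = 12008/(4511/802) + 4675/6549 = 12008*(802/4511) + 4675/6549 = 9630416/4511 + 4675/6549 = 63090683309/29542539 ≈ 2135.6)
sqrt(14649 - 4772) - E = sqrt(14649 - 4772) - 1*63090683309/29542539 = sqrt(9877) - 63090683309/29542539 = -63090683309/29542539 + sqrt(9877)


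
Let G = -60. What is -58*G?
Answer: 3480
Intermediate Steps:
-58*G = -58*(-60) = 3480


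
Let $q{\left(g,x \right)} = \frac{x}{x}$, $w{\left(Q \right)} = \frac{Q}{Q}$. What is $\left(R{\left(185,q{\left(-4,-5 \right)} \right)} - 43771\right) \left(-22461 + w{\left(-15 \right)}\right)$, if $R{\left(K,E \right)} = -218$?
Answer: $987992940$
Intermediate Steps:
$w{\left(Q \right)} = 1$
$q{\left(g,x \right)} = 1$
$\left(R{\left(185,q{\left(-4,-5 \right)} \right)} - 43771\right) \left(-22461 + w{\left(-15 \right)}\right) = \left(-218 - 43771\right) \left(-22461 + 1\right) = \left(-43989\right) \left(-22460\right) = 987992940$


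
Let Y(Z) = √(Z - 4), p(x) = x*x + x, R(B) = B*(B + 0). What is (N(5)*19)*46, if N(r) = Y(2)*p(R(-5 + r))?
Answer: 0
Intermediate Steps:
R(B) = B² (R(B) = B*B = B²)
p(x) = x + x² (p(x) = x² + x = x + x²)
Y(Z) = √(-4 + Z)
N(r) = I*√2*(-5 + r)²*(1 + (-5 + r)²) (N(r) = √(-4 + 2)*((-5 + r)²*(1 + (-5 + r)²)) = √(-2)*((-5 + r)²*(1 + (-5 + r)²)) = (I*√2)*((-5 + r)²*(1 + (-5 + r)²)) = I*√2*(-5 + r)²*(1 + (-5 + r)²))
(N(5)*19)*46 = ((I*√2*(-5 + 5)²*(1 + (-5 + 5)²))*19)*46 = ((I*√2*0²*(1 + 0²))*19)*46 = ((I*√2*0*(1 + 0))*19)*46 = ((I*√2*0*1)*19)*46 = (0*19)*46 = 0*46 = 0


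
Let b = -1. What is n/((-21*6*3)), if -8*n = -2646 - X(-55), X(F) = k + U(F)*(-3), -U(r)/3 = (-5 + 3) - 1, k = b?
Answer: -187/216 ≈ -0.86574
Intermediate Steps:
k = -1
U(r) = 9 (U(r) = -3*((-5 + 3) - 1) = -3*(-2 - 1) = -3*(-3) = 9)
X(F) = -28 (X(F) = -1 + 9*(-3) = -1 - 27 = -28)
n = 1309/4 (n = -(-2646 - 1*(-28))/8 = -(-2646 + 28)/8 = -⅛*(-2618) = 1309/4 ≈ 327.25)
n/((-21*6*3)) = 1309/(4*((-21*6*3))) = 1309/(4*((-126*3))) = (1309/4)/(-378) = (1309/4)*(-1/378) = -187/216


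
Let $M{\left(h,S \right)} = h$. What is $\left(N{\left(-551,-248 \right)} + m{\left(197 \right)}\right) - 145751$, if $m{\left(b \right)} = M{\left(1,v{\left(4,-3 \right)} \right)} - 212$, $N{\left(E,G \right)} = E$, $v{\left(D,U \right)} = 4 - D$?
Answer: $-146513$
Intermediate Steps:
$m{\left(b \right)} = -211$ ($m{\left(b \right)} = 1 - 212 = -211$)
$\left(N{\left(-551,-248 \right)} + m{\left(197 \right)}\right) - 145751 = \left(-551 - 211\right) - 145751 = -762 - 145751 = -146513$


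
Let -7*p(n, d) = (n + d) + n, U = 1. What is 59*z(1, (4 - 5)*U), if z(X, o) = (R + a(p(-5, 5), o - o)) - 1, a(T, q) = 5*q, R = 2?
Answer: 59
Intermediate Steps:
p(n, d) = -2*n/7 - d/7 (p(n, d) = -((n + d) + n)/7 = -((d + n) + n)/7 = -(d + 2*n)/7 = -2*n/7 - d/7)
z(X, o) = 1 (z(X, o) = (2 + 5*(o - o)) - 1 = (2 + 5*0) - 1 = (2 + 0) - 1 = 2 - 1 = 1)
59*z(1, (4 - 5)*U) = 59*1 = 59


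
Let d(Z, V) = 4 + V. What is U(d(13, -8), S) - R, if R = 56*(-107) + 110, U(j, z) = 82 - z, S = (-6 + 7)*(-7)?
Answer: 5971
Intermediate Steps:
S = -7 (S = 1*(-7) = -7)
R = -5882 (R = -5992 + 110 = -5882)
U(d(13, -8), S) - R = (82 - 1*(-7)) - 1*(-5882) = (82 + 7) + 5882 = 89 + 5882 = 5971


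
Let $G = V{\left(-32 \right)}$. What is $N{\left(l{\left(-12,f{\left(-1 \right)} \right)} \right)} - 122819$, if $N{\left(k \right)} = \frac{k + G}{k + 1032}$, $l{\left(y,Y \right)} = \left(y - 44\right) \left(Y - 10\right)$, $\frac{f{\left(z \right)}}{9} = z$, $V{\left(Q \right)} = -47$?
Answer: $- \frac{257427607}{2096} \approx -1.2282 \cdot 10^{5}$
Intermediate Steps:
$G = -47$
$f{\left(z \right)} = 9 z$
$l{\left(y,Y \right)} = \left(-44 + y\right) \left(-10 + Y\right)$
$N{\left(k \right)} = \frac{-47 + k}{1032 + k}$ ($N{\left(k \right)} = \frac{k - 47}{k + 1032} = \frac{-47 + k}{1032 + k}$)
$N{\left(l{\left(-12,f{\left(-1 \right)} \right)} \right)} - 122819 = \frac{-47 + \left(440 - 44 \cdot 9 \left(-1\right) - -120 + 9 \left(-1\right) \left(-12\right)\right)}{1032 + \left(440 - 44 \cdot 9 \left(-1\right) - -120 + 9 \left(-1\right) \left(-12\right)\right)} - 122819 = \frac{-47 + \left(440 - -396 + 120 - -108\right)}{1032 + \left(440 - -396 + 120 - -108\right)} - 122819 = \frac{-47 + \left(440 + 396 + 120 + 108\right)}{1032 + \left(440 + 396 + 120 + 108\right)} - 122819 = \frac{-47 + 1064}{1032 + 1064} - 122819 = \frac{1}{2096} \cdot 1017 - 122819 = \frac{1017}{2096} - 122819 = - \frac{257427607}{2096}$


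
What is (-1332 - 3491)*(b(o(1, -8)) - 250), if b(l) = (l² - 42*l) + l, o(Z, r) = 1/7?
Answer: 8637304/7 ≈ 1.2339e+6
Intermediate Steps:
o(Z, r) = ⅐
b(l) = l² - 41*l
(-1332 - 3491)*(b(o(1, -8)) - 250) = (-1332 - 3491)*((-41 + ⅐)/7 - 250) = -4823*((⅐)*(-286/7) - 250) = -4823*(-286/49 - 250) = -4823*(-12536/49) = 8637304/7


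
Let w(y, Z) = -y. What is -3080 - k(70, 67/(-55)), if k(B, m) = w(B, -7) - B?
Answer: -2940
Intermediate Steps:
k(B, m) = -2*B (k(B, m) = -B - B = -2*B)
-3080 - k(70, 67/(-55)) = -3080 - (-2)*70 = -3080 - 1*(-140) = -3080 + 140 = -2940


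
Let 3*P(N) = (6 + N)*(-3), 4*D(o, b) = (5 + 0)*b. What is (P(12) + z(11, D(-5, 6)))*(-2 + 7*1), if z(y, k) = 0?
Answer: -90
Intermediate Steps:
D(o, b) = 5*b/4 (D(o, b) = ((5 + 0)*b)/4 = (5*b)/4 = 5*b/4)
P(N) = -6 - N (P(N) = ((6 + N)*(-3))/3 = (-18 - 3*N)/3 = -6 - N)
(P(12) + z(11, D(-5, 6)))*(-2 + 7*1) = ((-6 - 1*12) + 0)*(-2 + 7*1) = ((-6 - 12) + 0)*(-2 + 7) = (-18 + 0)*5 = -18*5 = -90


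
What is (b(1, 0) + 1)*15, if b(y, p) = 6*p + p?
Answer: 15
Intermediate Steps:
b(y, p) = 7*p
(b(1, 0) + 1)*15 = (7*0 + 1)*15 = (0 + 1)*15 = 1*15 = 15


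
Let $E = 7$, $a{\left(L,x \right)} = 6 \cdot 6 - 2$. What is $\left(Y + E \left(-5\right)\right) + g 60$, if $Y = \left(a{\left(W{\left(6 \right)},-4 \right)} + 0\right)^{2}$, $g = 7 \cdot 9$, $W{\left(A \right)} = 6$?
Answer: $4901$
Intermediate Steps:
$g = 63$
$a{\left(L,x \right)} = 34$ ($a{\left(L,x \right)} = 36 - 2 = 34$)
$Y = 1156$ ($Y = \left(34 + 0\right)^{2} = 34^{2} = 1156$)
$\left(Y + E \left(-5\right)\right) + g 60 = \left(1156 + 7 \left(-5\right)\right) + 63 \cdot 60 = \left(1156 - 35\right) + 3780 = 1121 + 3780 = 4901$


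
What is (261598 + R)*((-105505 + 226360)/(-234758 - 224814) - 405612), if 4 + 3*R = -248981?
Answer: -33293034975050157/459572 ≈ -7.2443e+10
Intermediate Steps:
R = -82995 (R = -4/3 + (1/3)*(-248981) = -4/3 - 248981/3 = -82995)
(261598 + R)*((-105505 + 226360)/(-234758 - 224814) - 405612) = (261598 - 82995)*((-105505 + 226360)/(-234758 - 224814) - 405612) = 178603*(120855/(-459572) - 405612) = 178603*(120855*(-1/459572) - 405612) = 178603*(-120855/459572 - 405612) = 178603*(-186408038919/459572) = -33293034975050157/459572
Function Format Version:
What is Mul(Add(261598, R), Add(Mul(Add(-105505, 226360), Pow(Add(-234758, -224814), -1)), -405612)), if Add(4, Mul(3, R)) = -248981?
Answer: Rational(-33293034975050157, 459572) ≈ -7.2443e+10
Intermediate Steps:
R = -82995 (R = Add(Rational(-4, 3), Mul(Rational(1, 3), -248981)) = Add(Rational(-4, 3), Rational(-248981, 3)) = -82995)
Mul(Add(261598, R), Add(Mul(Add(-105505, 226360), Pow(Add(-234758, -224814), -1)), -405612)) = Mul(Add(261598, -82995), Add(Mul(Add(-105505, 226360), Pow(Add(-234758, -224814), -1)), -405612)) = Mul(178603, Add(Mul(120855, Pow(-459572, -1)), -405612)) = Mul(178603, Add(Mul(120855, Rational(-1, 459572)), -405612)) = Mul(178603, Add(Rational(-120855, 459572), -405612)) = Mul(178603, Rational(-186408038919, 459572)) = Rational(-33293034975050157, 459572)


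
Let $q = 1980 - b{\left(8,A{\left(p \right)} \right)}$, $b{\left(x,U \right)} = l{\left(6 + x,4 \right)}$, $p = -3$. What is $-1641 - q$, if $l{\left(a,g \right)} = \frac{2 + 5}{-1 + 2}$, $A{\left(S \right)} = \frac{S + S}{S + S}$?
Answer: $-3614$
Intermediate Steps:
$A{\left(S \right)} = 1$ ($A{\left(S \right)} = \frac{2 S}{2 S} = 2 S \frac{1}{2 S} = 1$)
$l{\left(a,g \right)} = 7$ ($l{\left(a,g \right)} = \frac{7}{1} = 7 \cdot 1 = 7$)
$b{\left(x,U \right)} = 7$
$q = 1973$ ($q = 1980 - 7 = 1973$)
$-1641 - q = -1641 - 1973 = -3614$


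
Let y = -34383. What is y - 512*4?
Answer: -36431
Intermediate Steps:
y - 512*4 = -34383 - 512*4 = -34383 - 1*2048 = -34383 - 2048 = -36431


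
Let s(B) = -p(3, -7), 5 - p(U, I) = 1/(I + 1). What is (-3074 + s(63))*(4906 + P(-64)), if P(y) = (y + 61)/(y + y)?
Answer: -11601764225/768 ≈ -1.5106e+7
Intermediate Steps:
p(U, I) = 5 - 1/(1 + I) (p(U, I) = 5 - 1/(I + 1) = 5 - 1/(1 + I))
s(B) = -31/6 (s(B) = -(4 + 5*(-7))/(1 - 7) = -(4 - 35)/(-6) = -(-1)*(-31)/6 = -1*31/6 = -31/6)
P(y) = (61 + y)/(2*y) (P(y) = (61 + y)/((2*y)) = (61 + y)*(1/(2*y)) = (61 + y)/(2*y))
(-3074 + s(63))*(4906 + P(-64)) = (-3074 - 31/6)*(4906 + (1/2)*(61 - 64)/(-64)) = -18475*(4906 + (1/2)*(-1/64)*(-3))/6 = -18475*(4906 + 3/128)/6 = -18475/6*627971/128 = -11601764225/768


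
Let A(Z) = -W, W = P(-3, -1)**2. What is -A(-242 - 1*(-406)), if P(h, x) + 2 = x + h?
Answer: 36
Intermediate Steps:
P(h, x) = -2 + h + x (P(h, x) = -2 + (x + h) = -2 + (h + x) = -2 + h + x)
W = 36 (W = (-2 - 3 - 1)**2 = (-6)**2 = 36)
A(Z) = -36 (A(Z) = -1*36 = -36)
-A(-242 - 1*(-406)) = -1*(-36) = 36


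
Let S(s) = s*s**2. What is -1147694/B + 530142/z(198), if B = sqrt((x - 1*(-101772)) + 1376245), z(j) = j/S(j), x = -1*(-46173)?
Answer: 20783686968 - 573847*sqrt(1524190)/762095 ≈ 2.0784e+10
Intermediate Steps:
x = 46173
S(s) = s**3
z(j) = j**(-2) (z(j) = j/(j**3) = j/j**3 = j**(-2))
B = sqrt(1524190) (B = sqrt((46173 - 1*(-101772)) + 1376245) = sqrt((46173 + 101772) + 1376245) = sqrt(147945 + 1376245) = sqrt(1524190) ≈ 1234.6)
-1147694/B + 530142/z(198) = -1147694*sqrt(1524190)/1524190 + 530142/(198**(-2)) = -573847*sqrt(1524190)/762095 + 530142/(1/39204) = -573847*sqrt(1524190)/762095 + 530142*39204 = -573847*sqrt(1524190)/762095 + 20783686968 = 20783686968 - 573847*sqrt(1524190)/762095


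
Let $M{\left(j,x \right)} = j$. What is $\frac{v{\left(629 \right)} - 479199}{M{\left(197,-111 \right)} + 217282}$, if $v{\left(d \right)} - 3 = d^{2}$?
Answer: $- \frac{83555}{217479} \approx -0.3842$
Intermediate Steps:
$v{\left(d \right)} = 3 + d^{2}$
$\frac{v{\left(629 \right)} - 479199}{M{\left(197,-111 \right)} + 217282} = \frac{\left(3 + 629^{2}\right) - 479199}{197 + 217282} = \frac{\left(3 + 395641\right) - 479199}{217479} = \left(395644 - 479199\right) \frac{1}{217479} = \left(-83555\right) \frac{1}{217479} = - \frac{83555}{217479}$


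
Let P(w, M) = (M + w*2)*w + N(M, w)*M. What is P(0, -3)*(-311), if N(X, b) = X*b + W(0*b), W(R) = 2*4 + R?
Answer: 7464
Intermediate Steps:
W(R) = 8 + R
N(X, b) = 8 + X*b (N(X, b) = X*b + (8 + 0*b) = X*b + (8 + 0) = X*b + 8 = 8 + X*b)
P(w, M) = M*(8 + M*w) + w*(M + 2*w) (P(w, M) = (M + w*2)*w + (8 + M*w)*M = (M + 2*w)*w + M*(8 + M*w) = w*(M + 2*w) + M*(8 + M*w) = M*(8 + M*w) + w*(M + 2*w))
P(0, -3)*(-311) = (2*0**2 - 3*0 - 3*(8 - 3*0))*(-311) = (2*0 + 0 - 3*(8 + 0))*(-311) = (0 + 0 - 3*8)*(-311) = (0 + 0 - 24)*(-311) = -24*(-311) = 7464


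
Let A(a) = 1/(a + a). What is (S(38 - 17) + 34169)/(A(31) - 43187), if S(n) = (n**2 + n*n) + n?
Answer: -2174464/2677593 ≈ -0.81210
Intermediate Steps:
A(a) = 1/(2*a)
S(n) = n + 2*n**2 (S(n) = (n**2 + n**2) + n = 2*n**2 + n = n + 2*n**2)
(S(38 - 17) + 34169)/(A(31) - 43187) = ((38 - 17)*(1 + 2*(38 - 17)) + 34169)/((1/2)/31 - 43187) = (21*(1 + 2*21) + 34169)/((1/2)*(1/31) - 43187) = (21*(1 + 42) + 34169)/(1/62 - 43187) = (21*43 + 34169)/(-2677593/62) = (903 + 34169)*(-62/2677593) = 35072*(-62/2677593) = -2174464/2677593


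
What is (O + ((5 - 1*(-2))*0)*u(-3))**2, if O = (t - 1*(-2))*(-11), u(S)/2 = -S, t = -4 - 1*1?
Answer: 1089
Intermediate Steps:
t = -5 (t = -4 - 1 = -5)
u(S) = -2*S (u(S) = 2*(-S) = -2*S)
O = 33 (O = (-5 - 1*(-2))*(-11) = (-5 + 2)*(-11) = -3*(-11) = 33)
(O + ((5 - 1*(-2))*0)*u(-3))**2 = (33 + ((5 - 1*(-2))*0)*(-2*(-3)))**2 = (33 + ((5 + 2)*0)*6)**2 = (33 + (7*0)*6)**2 = (33 + 0*6)**2 = (33 + 0)**2 = 33**2 = 1089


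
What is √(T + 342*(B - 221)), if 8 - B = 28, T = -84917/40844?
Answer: I*√34375628486935/20422 ≈ 287.1*I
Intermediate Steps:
T = -84917/40844 (T = -84917*1/40844 = -84917/40844 ≈ -2.0791)
B = -20 (B = 8 - 1*28 = 8 - 28 = -20)
√(T + 342*(B - 221)) = √(-84917/40844 + 342*(-20 - 221)) = √(-84917/40844 + 342*(-241)) = √(-84917/40844 - 82422) = √(-3366529085/40844) = I*√34375628486935/20422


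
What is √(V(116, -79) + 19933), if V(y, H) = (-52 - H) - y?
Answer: 22*√41 ≈ 140.87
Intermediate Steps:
V(y, H) = -52 - H - y
√(V(116, -79) + 19933) = √((-52 - 1*(-79) - 1*116) + 19933) = √((-52 + 79 - 116) + 19933) = √(-89 + 19933) = √19844 = 22*√41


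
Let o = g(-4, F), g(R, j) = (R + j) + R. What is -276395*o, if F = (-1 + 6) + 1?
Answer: 552790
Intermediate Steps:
F = 6 (F = 5 + 1 = 6)
g(R, j) = j + 2*R
o = -2 (o = 6 + 2*(-4) = 6 - 8 = -2)
-276395*o = -276395*(-2) = 552790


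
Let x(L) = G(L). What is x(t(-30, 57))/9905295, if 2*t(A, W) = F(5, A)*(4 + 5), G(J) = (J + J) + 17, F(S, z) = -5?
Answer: -28/9905295 ≈ -2.8268e-6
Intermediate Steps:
G(J) = 17 + 2*J (G(J) = 2*J + 17 = 17 + 2*J)
t(A, W) = -45/2 (t(A, W) = (-5*(4 + 5))/2 = (-5*9)/2 = (½)*(-45) = -45/2)
x(L) = 17 + 2*L
x(t(-30, 57))/9905295 = (17 + 2*(-45/2))/9905295 = (17 - 45)*(1/9905295) = -28*1/9905295 = -28/9905295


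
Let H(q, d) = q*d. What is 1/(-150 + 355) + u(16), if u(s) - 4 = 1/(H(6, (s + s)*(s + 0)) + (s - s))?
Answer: 2522317/629760 ≈ 4.0052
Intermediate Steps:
H(q, d) = d*q
u(s) = 4 + 1/(12*s**2) (u(s) = 4 + 1/(((s + s)*(s + 0))*6 + (s - s)) = 4 + 1/(((2*s)*s)*6 + 0) = 4 + 1/((2*s**2)*6 + 0) = 4 + 1/(12*s**2 + 0) = 4 + 1/(12*s**2))
1/(-150 + 355) + u(16) = 1/(-150 + 355) + (4 + (1/12)/16**2) = 1/205 + (4 + (1/12)*(1/256)) = 1/205 + (4 + 1/3072) = 1/205 + 12289/3072 = 2522317/629760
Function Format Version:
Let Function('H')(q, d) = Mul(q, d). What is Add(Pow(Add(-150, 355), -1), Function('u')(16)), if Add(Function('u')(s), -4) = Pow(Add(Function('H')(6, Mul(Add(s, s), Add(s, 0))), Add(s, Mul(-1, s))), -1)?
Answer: Rational(2522317, 629760) ≈ 4.0052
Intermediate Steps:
Function('H')(q, d) = Mul(d, q)
Function('u')(s) = Add(4, Mul(Rational(1, 12), Pow(s, -2))) (Function('u')(s) = Add(4, Pow(Add(Mul(Mul(Add(s, s), Add(s, 0)), 6), Add(s, Mul(-1, s))), -1)) = Add(4, Pow(Add(Mul(Mul(Mul(2, s), s), 6), 0), -1)) = Add(4, Pow(Add(Mul(Mul(2, Pow(s, 2)), 6), 0), -1)) = Add(4, Pow(Add(Mul(12, Pow(s, 2)), 0), -1)) = Add(4, Pow(Mul(12, Pow(s, 2)), -1)) = Add(4, Mul(Rational(1, 12), Pow(s, -2))))
Add(Pow(Add(-150, 355), -1), Function('u')(16)) = Add(Pow(Add(-150, 355), -1), Add(4, Mul(Rational(1, 12), Pow(16, -2)))) = Add(Pow(205, -1), Add(4, Mul(Rational(1, 12), Rational(1, 256)))) = Add(Rational(1, 205), Add(4, Rational(1, 3072))) = Add(Rational(1, 205), Rational(12289, 3072)) = Rational(2522317, 629760)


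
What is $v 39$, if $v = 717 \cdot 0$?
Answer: $0$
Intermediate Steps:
$v = 0$
$v 39 = 0 \cdot 39 = 0$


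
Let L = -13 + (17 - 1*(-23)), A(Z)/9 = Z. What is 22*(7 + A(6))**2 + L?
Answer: 81889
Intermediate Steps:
A(Z) = 9*Z
L = 27 (L = -13 + (17 + 23) = -13 + 40 = 27)
22*(7 + A(6))**2 + L = 22*(7 + 9*6)**2 + 27 = 22*(7 + 54)**2 + 27 = 22*61**2 + 27 = 22*3721 + 27 = 81862 + 27 = 81889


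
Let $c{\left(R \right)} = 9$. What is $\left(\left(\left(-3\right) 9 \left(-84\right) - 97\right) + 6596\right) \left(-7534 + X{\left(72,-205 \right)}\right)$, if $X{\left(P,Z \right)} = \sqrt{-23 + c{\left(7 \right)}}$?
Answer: $-66050578 + 8767 i \sqrt{14} \approx -6.6051 \cdot 10^{7} + 32803.0 i$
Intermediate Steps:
$X{\left(P,Z \right)} = i \sqrt{14}$ ($X{\left(P,Z \right)} = \sqrt{-23 + 9} = \sqrt{-14} = i \sqrt{14}$)
$\left(\left(\left(-3\right) 9 \left(-84\right) - 97\right) + 6596\right) \left(-7534 + X{\left(72,-205 \right)}\right) = \left(\left(\left(-3\right) 9 \left(-84\right) - 97\right) + 6596\right) \left(-7534 + i \sqrt{14}\right) = \left(\left(\left(-27\right) \left(-84\right) - 97\right) + 6596\right) \left(-7534 + i \sqrt{14}\right) = \left(\left(2268 - 97\right) + 6596\right) \left(-7534 + i \sqrt{14}\right) = \left(2171 + 6596\right) \left(-7534 + i \sqrt{14}\right) = 8767 \left(-7534 + i \sqrt{14}\right) = -66050578 + 8767 i \sqrt{14}$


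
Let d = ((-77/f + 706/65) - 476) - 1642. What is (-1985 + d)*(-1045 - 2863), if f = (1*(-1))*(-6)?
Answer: 3128234806/195 ≈ 1.6042e+7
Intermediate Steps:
f = 6 (f = -1*(-6) = 6)
d = -826789/390 (d = ((-77/6 + 706/65) - 476) - 1642 = (-769/390 - 476) - 1642 = -186409/390 - 1642 = -826789/390 ≈ -2120.0)
(-1985 + d)*(-1045 - 2863) = (-1985 - 826789/390)*(-1045 - 2863) = -1600939/390*(-3908) = 3128234806/195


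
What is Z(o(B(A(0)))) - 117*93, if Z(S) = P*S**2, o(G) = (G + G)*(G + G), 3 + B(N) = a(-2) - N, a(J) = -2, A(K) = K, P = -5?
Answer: -60881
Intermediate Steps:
B(N) = -5 - N (B(N) = -3 + (-2 - N) = -5 - N)
o(G) = 4*G**2 (o(G) = (2*G)*(2*G) = 4*G**2)
Z(S) = -5*S**2
Z(o(B(A(0)))) - 117*93 = -5*16*(-5 - 1*0)**4 - 117*93 = -5*16*(-5 + 0)**4 - 10881 = -5*(4*(-5)**2)**2 - 10881 = -5*(4*25)**2 - 10881 = -5*100**2 - 10881 = -5*10000 - 10881 = -50000 - 10881 = -60881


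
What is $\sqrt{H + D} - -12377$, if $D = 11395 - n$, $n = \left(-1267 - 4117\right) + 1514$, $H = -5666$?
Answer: $12377 + \sqrt{9599} \approx 12475.0$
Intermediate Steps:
$n = -3870$ ($n = -5384 + 1514 = -3870$)
$D = 15265$ ($D = 11395 - -3870 = 11395 + 3870 = 15265$)
$\sqrt{H + D} - -12377 = \sqrt{-5666 + 15265} - -12377 = \sqrt{9599} + 12377 = 12377 + \sqrt{9599}$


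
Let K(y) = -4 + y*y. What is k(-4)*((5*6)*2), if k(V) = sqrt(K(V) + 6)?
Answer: 180*sqrt(2) ≈ 254.56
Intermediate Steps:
K(y) = -4 + y**2
k(V) = sqrt(2 + V**2) (k(V) = sqrt((-4 + V**2) + 6) = sqrt(2 + V**2))
k(-4)*((5*6)*2) = sqrt(2 + (-4)**2)*((5*6)*2) = sqrt(2 + 16)*(30*2) = sqrt(18)*60 = (3*sqrt(2))*60 = 180*sqrt(2)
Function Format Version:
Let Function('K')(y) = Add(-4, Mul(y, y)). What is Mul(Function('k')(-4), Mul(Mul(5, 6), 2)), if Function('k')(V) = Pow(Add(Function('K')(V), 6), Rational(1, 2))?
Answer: Mul(180, Pow(2, Rational(1, 2))) ≈ 254.56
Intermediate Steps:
Function('K')(y) = Add(-4, Pow(y, 2))
Function('k')(V) = Pow(Add(2, Pow(V, 2)), Rational(1, 2)) (Function('k')(V) = Pow(Add(Add(-4, Pow(V, 2)), 6), Rational(1, 2)) = Pow(Add(2, Pow(V, 2)), Rational(1, 2)))
Mul(Function('k')(-4), Mul(Mul(5, 6), 2)) = Mul(Pow(Add(2, Pow(-4, 2)), Rational(1, 2)), Mul(Mul(5, 6), 2)) = Mul(Pow(Add(2, 16), Rational(1, 2)), Mul(30, 2)) = Mul(Pow(18, Rational(1, 2)), 60) = Mul(Mul(3, Pow(2, Rational(1, 2))), 60) = Mul(180, Pow(2, Rational(1, 2)))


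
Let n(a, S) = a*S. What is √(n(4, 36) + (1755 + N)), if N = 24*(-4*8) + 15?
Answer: √1146 ≈ 33.853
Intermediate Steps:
N = -753 (N = 24*(-32) + 15 = -768 + 15 = -753)
n(a, S) = S*a
√(n(4, 36) + (1755 + N)) = √(36*4 + (1755 - 753)) = √(144 + 1002) = √1146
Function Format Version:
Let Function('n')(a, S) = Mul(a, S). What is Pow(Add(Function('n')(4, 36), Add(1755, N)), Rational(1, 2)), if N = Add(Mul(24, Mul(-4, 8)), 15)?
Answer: Pow(1146, Rational(1, 2)) ≈ 33.853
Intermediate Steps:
N = -753 (N = Add(Mul(24, -32), 15) = Add(-768, 15) = -753)
Function('n')(a, S) = Mul(S, a)
Pow(Add(Function('n')(4, 36), Add(1755, N)), Rational(1, 2)) = Pow(Add(Mul(36, 4), Add(1755, -753)), Rational(1, 2)) = Pow(Add(144, 1002), Rational(1, 2)) = Pow(1146, Rational(1, 2))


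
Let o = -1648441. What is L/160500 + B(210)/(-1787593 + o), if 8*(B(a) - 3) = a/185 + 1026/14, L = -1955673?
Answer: -1160278714614417/95222810242000 ≈ -12.185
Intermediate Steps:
B(a) = 681/56 + a/1480 (B(a) = 3 + (a/185 + 1026/14)/8 = 3 + (a*(1/185) + 1026*(1/14))/8 = 3 + (a/185 + 513/7)/8 = 3 + (513/7 + a/185)/8 = 3 + (513/56 + a/1480) = 681/56 + a/1480)
L/160500 + B(210)/(-1787593 + o) = -1955673/160500 + (681/56 + (1/1480)*210)/(-1787593 - 1648441) = -1955673*1/160500 + (681/56 + 21/148)/(-3436034) = -651891/53500 + (25491/2072)*(-1/3436034) = -651891/53500 - 25491/7119462448 = -1160278714614417/95222810242000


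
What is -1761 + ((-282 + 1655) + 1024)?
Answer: 636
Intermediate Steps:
-1761 + ((-282 + 1655) + 1024) = -1761 + (1373 + 1024) = -1761 + 2397 = 636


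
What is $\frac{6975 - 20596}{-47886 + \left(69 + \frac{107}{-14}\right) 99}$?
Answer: $\frac{190694}{585363} \approx 0.32577$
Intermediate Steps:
$\frac{6975 - 20596}{-47886 + \left(69 + \frac{107}{-14}\right) 99} = - \frac{13621}{-47886 + \left(69 + 107 \left(- \frac{1}{14}\right)\right) 99} = - \frac{13621}{-47886 + \left(69 - \frac{107}{14}\right) 99} = - \frac{13621}{-47886 + \frac{859}{14} \cdot 99} = - \frac{13621}{-47886 + \frac{85041}{14}} = - \frac{13621}{- \frac{585363}{14}} = \left(-13621\right) \left(- \frac{14}{585363}\right) = \frac{190694}{585363}$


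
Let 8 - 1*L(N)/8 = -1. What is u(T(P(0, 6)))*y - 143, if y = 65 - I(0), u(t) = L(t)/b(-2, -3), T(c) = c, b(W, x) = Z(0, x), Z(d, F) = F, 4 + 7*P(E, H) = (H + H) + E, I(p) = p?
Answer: -1703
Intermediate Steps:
P(E, H) = -4/7 + E/7 + 2*H/7 (P(E, H) = -4/7 + ((H + H) + E)/7 = -4/7 + (2*H + E)/7 = -4/7 + (E + 2*H)/7 = -4/7 + (E/7 + 2*H/7) = -4/7 + E/7 + 2*H/7)
b(W, x) = x
L(N) = 72 (L(N) = 64 - 8*(-1) = 64 + 8 = 72)
u(t) = -24 (u(t) = 72/(-3) = 72*(-1/3) = -24)
y = 65 (y = 65 - 1*0 = 65 + 0 = 65)
u(T(P(0, 6)))*y - 143 = -24*65 - 143 = -1560 - 143 = -1703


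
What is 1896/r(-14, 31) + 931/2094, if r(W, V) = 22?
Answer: 1995353/23034 ≈ 86.626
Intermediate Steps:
1896/r(-14, 31) + 931/2094 = 1896/22 + 931/2094 = 1896*(1/22) + 931*(1/2094) = 948/11 + 931/2094 = 1995353/23034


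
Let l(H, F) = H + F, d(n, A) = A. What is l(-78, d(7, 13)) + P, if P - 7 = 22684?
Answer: 22626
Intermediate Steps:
l(H, F) = F + H
P = 22691 (P = 7 + 22684 = 22691)
l(-78, d(7, 13)) + P = (13 - 78) + 22691 = -65 + 22691 = 22626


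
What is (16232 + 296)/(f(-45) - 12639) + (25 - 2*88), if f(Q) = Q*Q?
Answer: -809621/5307 ≈ -152.56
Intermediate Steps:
f(Q) = Q**2
(16232 + 296)/(f(-45) - 12639) + (25 - 2*88) = (16232 + 296)/((-45)**2 - 12639) + (25 - 2*88) = 16528/(2025 - 12639) + (25 - 176) = 16528/(-10614) - 151 = 16528*(-1/10614) - 151 = -8264/5307 - 151 = -809621/5307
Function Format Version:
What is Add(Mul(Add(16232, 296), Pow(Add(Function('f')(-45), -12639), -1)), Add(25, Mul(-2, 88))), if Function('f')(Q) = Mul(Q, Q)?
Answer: Rational(-809621, 5307) ≈ -152.56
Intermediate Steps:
Function('f')(Q) = Pow(Q, 2)
Add(Mul(Add(16232, 296), Pow(Add(Function('f')(-45), -12639), -1)), Add(25, Mul(-2, 88))) = Add(Mul(Add(16232, 296), Pow(Add(Pow(-45, 2), -12639), -1)), Add(25, Mul(-2, 88))) = Add(Mul(16528, Pow(Add(2025, -12639), -1)), Add(25, -176)) = Add(Mul(16528, Pow(-10614, -1)), -151) = Add(Mul(16528, Rational(-1, 10614)), -151) = Add(Rational(-8264, 5307), -151) = Rational(-809621, 5307)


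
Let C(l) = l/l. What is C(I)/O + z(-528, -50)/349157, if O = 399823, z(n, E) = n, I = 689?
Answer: -210757387/139600999211 ≈ -0.0015097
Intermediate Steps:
C(l) = 1
C(I)/O + z(-528, -50)/349157 = 1/399823 - 528/349157 = -210757387/139600999211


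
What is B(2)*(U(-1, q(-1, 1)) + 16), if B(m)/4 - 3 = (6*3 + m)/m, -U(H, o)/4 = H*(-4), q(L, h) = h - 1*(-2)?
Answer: 0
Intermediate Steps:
q(L, h) = 2 + h (q(L, h) = h + 2 = 2 + h)
U(H, o) = 16*H (U(H, o) = -4*H*(-4) = -(-16)*H = 16*H)
B(m) = 12 + 4*(18 + m)/m (B(m) = 12 + 4*((6*3 + m)/m) = 12 + 4*((18 + m)/m) = 12 + 4*(18 + m)/m)
B(2)*(U(-1, q(-1, 1)) + 16) = (16 + 72/2)*(16*(-1) + 16) = (16 + 72*(½))*(-16 + 16) = (16 + 36)*0 = 52*0 = 0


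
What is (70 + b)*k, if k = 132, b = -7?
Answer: 8316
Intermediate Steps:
(70 + b)*k = (70 - 7)*132 = 63*132 = 8316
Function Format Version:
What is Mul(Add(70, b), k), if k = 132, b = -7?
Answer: 8316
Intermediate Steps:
Mul(Add(70, b), k) = Mul(Add(70, -7), 132) = Mul(63, 132) = 8316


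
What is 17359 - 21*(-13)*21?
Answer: 23092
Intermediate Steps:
17359 - 21*(-13)*21 = 17359 - (-273)*21 = 17359 - 1*(-5733) = 17359 + 5733 = 23092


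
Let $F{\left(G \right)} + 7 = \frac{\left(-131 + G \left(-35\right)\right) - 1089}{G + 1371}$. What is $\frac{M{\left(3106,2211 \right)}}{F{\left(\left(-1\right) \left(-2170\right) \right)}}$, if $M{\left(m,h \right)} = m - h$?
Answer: $- \frac{3169195}{101957} \approx -31.084$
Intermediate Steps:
$F{\left(G \right)} = -7 + \frac{-1220 - 35 G}{1371 + G}$ ($F{\left(G \right)} = -7 + \frac{\left(-131 + G \left(-35\right)\right) - 1089}{G + 1371} = -7 + \frac{\left(-131 - 35 G\right) - 1089}{1371 + G} = -7 + \frac{-1220 - 35 G}{1371 + G}$)
$\frac{M{\left(3106,2211 \right)}}{F{\left(\left(-1\right) \left(-2170\right) \right)}} = \frac{3106 - 2211}{\frac{1}{1371 - -2170} \left(-10817 - 42 \left(\left(-1\right) \left(-2170\right)\right)\right)} = \frac{3106 - 2211}{\frac{1}{1371 + 2170} \left(-10817 - 91140\right)} = \frac{895}{\frac{1}{3541} \left(-10817 - 91140\right)} = \frac{895}{\frac{1}{3541} \left(-101957\right)} = \frac{895}{- \frac{101957}{3541}} = 895 \left(- \frac{3541}{101957}\right) = - \frac{3169195}{101957}$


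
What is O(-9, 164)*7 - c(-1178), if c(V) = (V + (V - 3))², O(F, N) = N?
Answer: -5563733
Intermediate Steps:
c(V) = (-3 + 2*V)² (c(V) = (V + (-3 + V))² = (-3 + 2*V)²)
O(-9, 164)*7 - c(-1178) = 164*7 - (-3 + 2*(-1178))² = 1148 - (-3 - 2356)² = 1148 - 1*(-2359)² = 1148 - 1*5564881 = 1148 - 5564881 = -5563733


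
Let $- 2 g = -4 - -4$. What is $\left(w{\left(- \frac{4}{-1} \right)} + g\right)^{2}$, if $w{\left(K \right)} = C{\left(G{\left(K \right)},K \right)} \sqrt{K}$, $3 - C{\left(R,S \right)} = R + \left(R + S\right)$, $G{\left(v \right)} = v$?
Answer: $324$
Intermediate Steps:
$g = 0$ ($g = - \frac{-4 - -4}{2} = - \frac{-4 + 4}{2} = \left(- \frac{1}{2}\right) 0 = 0$)
$C{\left(R,S \right)} = 3 - S - 2 R$ ($C{\left(R,S \right)} = 3 - \left(R + \left(R + S\right)\right) = 3 - \left(S + 2 R\right) = 3 - S - 2 R$)
$w{\left(K \right)} = \sqrt{K} \left(3 - 3 K\right)$ ($w{\left(K \right)} = \left(3 - K - 2 K\right) \sqrt{K} = \left(3 - 3 K\right) \sqrt{K} = \sqrt{K} \left(3 - 3 K\right)$)
$\left(w{\left(- \frac{4}{-1} \right)} + g\right)^{2} = \left(3 \sqrt{- \frac{4}{-1}} \left(1 - - \frac{4}{-1}\right) + 0\right)^{2} = \left(3 \sqrt{\left(-4\right) \left(-1\right)} \left(1 - \left(-4\right) \left(-1\right)\right) + 0\right)^{2} = \left(3 \sqrt{4} \left(1 - 4\right) + 0\right)^{2} = \left(3 \cdot 2 \left(1 - 4\right) + 0\right)^{2} = \left(3 \cdot 2 \left(-3\right) + 0\right)^{2} = \left(-18 + 0\right)^{2} = \left(-18\right)^{2} = 324$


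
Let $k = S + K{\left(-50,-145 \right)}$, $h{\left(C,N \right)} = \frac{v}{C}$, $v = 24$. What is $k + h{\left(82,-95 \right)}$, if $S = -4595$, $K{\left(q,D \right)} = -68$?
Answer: $- \frac{191171}{41} \approx -4662.7$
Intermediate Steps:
$h{\left(C,N \right)} = \frac{24}{C}$
$k = -4663$ ($k = -4595 - 68 = -4663$)
$k + h{\left(82,-95 \right)} = -4663 + \frac{24}{82} = -4663 + 24 \cdot \frac{1}{82} = -4663 + \frac{12}{41} = - \frac{191171}{41}$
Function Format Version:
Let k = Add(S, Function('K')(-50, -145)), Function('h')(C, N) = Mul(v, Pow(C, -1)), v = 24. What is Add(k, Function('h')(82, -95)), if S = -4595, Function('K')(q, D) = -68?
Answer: Rational(-191171, 41) ≈ -4662.7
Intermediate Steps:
Function('h')(C, N) = Mul(24, Pow(C, -1))
k = -4663 (k = Add(-4595, -68) = -4663)
Add(k, Function('h')(82, -95)) = Add(-4663, Mul(24, Pow(82, -1))) = Add(-4663, Mul(24, Rational(1, 82))) = Add(-4663, Rational(12, 41)) = Rational(-191171, 41)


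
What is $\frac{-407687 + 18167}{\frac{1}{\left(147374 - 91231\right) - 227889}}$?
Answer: $66898501920$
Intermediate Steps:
$\frac{-407687 + 18167}{\frac{1}{\left(147374 - 91231\right) - 227889}} = - \frac{389520}{\frac{1}{56143 - 227889}} = - \frac{389520}{\frac{1}{-171746}} = - \frac{389520}{- \frac{1}{171746}} = \left(-389520\right) \left(-171746\right) = 66898501920$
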